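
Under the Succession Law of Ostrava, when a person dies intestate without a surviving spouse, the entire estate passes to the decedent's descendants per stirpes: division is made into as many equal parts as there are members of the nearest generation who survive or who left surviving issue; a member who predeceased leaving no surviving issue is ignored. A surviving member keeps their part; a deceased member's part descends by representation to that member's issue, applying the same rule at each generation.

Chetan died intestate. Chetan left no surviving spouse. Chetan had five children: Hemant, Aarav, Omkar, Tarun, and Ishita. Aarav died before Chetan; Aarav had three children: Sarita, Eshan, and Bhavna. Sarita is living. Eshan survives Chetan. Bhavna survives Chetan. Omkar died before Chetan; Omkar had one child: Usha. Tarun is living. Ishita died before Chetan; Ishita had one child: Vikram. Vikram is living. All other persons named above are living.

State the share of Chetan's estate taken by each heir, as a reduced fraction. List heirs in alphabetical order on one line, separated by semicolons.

Bhavna 1/15; Eshan 1/15; Hemant 1/5; Sarita 1/15; Tarun 1/5; Usha 1/5; Vikram 1/5

There is no surviving spouse, so the entire estate passes to Chetan's descendants per stirpes.
The estate is divided into 5 equal shares of 1/5 among Hemant, Aarav, Omkar, Tarun, Ishita.
Hemant is living and takes 1/5.
Aarav predeceased; the 1/5 allotted to Aarav's branch passes to Aarav's issue by representation.
The 1/5 is divided into 3 equal shares of 1/15 among Sarita, Eshan, Bhavna.
Sarita is living and takes 1/15.
Eshan is living and takes 1/15.
Bhavna is living and takes 1/15.
Omkar predeceased; the 1/5 allotted to Omkar's branch passes to Omkar's issue by representation.
Usha is the sole taker at this level and receives the full 1/5.
Tarun is living and takes 1/5.
Ishita predeceased; the 1/5 allotted to Ishita's branch passes to Ishita's issue by representation.
Vikram is the sole taker at this level and receives the full 1/5.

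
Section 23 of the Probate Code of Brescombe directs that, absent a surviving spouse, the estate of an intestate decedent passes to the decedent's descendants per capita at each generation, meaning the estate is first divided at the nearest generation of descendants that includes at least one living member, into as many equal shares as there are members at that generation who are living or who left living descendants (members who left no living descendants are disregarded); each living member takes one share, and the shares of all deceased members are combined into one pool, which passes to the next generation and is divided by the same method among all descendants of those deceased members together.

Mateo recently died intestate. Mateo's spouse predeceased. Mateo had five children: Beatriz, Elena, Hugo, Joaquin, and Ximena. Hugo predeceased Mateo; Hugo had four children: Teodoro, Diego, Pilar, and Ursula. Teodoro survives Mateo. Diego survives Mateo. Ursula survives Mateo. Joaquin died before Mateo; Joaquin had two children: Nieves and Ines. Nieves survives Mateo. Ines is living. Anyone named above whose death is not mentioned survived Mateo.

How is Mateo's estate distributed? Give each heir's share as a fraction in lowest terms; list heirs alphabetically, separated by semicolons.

There is no surviving spouse, so the entire estate passes to Mateo's descendants per capita at each generation.
At generation 1 (Beatriz, Elena, Hugo, Joaquin, Ximena) there are 5 shares of (1)/5 = 1/5 each.
Living: Beatriz, Elena, and Ximena — each takes 1/5.
Deceased: Hugo and Joaquin. Their combined 2/5 is pooled and carried to generation 2.
At generation 2 (Teodoro, Diego, Pilar, Ursula, Nieves, Ines) there are 6 shares of (2/5)/6 = 1/15 each.
Living: Teodoro, Diego, Pilar, Ursula, Nieves, and Ines — each takes 1/15.

Beatriz 1/5; Diego 1/15; Elena 1/5; Ines 1/15; Nieves 1/15; Pilar 1/15; Teodoro 1/15; Ursula 1/15; Ximena 1/5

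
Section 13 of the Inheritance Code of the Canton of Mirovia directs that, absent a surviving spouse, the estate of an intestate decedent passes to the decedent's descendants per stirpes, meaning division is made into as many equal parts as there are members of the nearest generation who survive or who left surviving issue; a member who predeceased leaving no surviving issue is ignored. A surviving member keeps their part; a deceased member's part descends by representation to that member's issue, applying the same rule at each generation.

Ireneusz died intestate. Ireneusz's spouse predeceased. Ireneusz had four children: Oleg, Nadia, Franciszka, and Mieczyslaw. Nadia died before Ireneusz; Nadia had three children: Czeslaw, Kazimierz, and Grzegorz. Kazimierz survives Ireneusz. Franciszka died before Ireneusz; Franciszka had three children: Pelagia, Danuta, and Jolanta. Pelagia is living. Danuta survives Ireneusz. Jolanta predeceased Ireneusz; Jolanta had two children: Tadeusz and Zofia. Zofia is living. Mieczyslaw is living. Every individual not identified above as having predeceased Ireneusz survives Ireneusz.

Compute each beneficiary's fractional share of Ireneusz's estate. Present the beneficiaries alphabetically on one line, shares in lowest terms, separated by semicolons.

There is no surviving spouse, so the entire estate passes to Ireneusz's descendants per stirpes.
The estate is divided into 4 equal shares of 1/4 among Oleg, Nadia, Franciszka, Mieczyslaw.
Oleg is living and takes 1/4.
Nadia predeceased; the 1/4 allotted to Nadia's branch passes to Nadia's issue by representation.
The 1/4 is divided into 3 equal shares of 1/12 among Czeslaw, Kazimierz, Grzegorz.
Czeslaw is living and takes 1/12.
Kazimierz is living and takes 1/12.
Grzegorz is living and takes 1/12.
Franciszka predeceased; the 1/4 allotted to Franciszka's branch passes to Franciszka's issue by representation.
The 1/4 is divided into 3 equal shares of 1/12 among Pelagia, Danuta, Jolanta.
Pelagia is living and takes 1/12.
Danuta is living and takes 1/12.
Jolanta predeceased; the 1/12 allotted to Jolanta's branch passes to Jolanta's issue by representation.
The 1/12 is divided into 2 equal shares of 1/24 among Tadeusz, Zofia.
Tadeusz is living and takes 1/24.
Zofia is living and takes 1/24.
Mieczyslaw is living and takes 1/4.

Czeslaw 1/12; Danuta 1/12; Grzegorz 1/12; Kazimierz 1/12; Mieczyslaw 1/4; Oleg 1/4; Pelagia 1/12; Tadeusz 1/24; Zofia 1/24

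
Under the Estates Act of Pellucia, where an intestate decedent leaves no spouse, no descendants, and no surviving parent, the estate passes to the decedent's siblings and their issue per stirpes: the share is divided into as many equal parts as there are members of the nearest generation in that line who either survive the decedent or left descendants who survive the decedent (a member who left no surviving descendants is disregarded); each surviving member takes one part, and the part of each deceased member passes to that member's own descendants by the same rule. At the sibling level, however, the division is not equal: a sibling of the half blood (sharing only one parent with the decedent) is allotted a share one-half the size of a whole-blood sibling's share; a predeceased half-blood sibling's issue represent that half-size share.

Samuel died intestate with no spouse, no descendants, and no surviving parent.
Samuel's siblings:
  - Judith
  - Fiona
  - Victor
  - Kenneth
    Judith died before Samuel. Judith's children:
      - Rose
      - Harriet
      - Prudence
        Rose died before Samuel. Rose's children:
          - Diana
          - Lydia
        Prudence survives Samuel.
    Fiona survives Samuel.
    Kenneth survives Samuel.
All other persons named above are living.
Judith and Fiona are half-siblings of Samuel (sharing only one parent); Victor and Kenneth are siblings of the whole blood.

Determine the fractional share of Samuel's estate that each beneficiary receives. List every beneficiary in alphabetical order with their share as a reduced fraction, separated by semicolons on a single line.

Diana 1/36; Fiona 1/6; Harriet 1/18; Kenneth 1/3; Lydia 1/36; Prudence 1/18; Victor 1/3

No spouse, descendants, or parent survives, so the estate passes to Samuel's siblings per stirpes.
Half-blood siblings count for one-half the weight of whole-blood siblings at the initial division.
Dividing 1 in proportion to weights (total weight 3): Judith (weight 1/2) → 1/6; Fiona (weight 1/2) → 1/6; Victor (weight 1) → 1/3; Kenneth (weight 1) → 1/3.
Judith predeceased; the 1/6 allotted to Judith's branch passes to Judith's issue by representation.
The 1/6 is divided into 3 equal shares of 1/18 among Rose, Harriet, Prudence.
Rose predeceased; the 1/18 allotted to Rose's branch passes to Rose's issue by representation.
The 1/18 is divided into 2 equal shares of 1/36 among Diana, Lydia.
Diana is living and takes 1/36.
Lydia is living and takes 1/36.
Harriet is living and takes 1/18.
Prudence is living and takes 1/18.
Fiona is living and takes 1/6.
Victor is living and takes 1/3.
Kenneth is living and takes 1/3.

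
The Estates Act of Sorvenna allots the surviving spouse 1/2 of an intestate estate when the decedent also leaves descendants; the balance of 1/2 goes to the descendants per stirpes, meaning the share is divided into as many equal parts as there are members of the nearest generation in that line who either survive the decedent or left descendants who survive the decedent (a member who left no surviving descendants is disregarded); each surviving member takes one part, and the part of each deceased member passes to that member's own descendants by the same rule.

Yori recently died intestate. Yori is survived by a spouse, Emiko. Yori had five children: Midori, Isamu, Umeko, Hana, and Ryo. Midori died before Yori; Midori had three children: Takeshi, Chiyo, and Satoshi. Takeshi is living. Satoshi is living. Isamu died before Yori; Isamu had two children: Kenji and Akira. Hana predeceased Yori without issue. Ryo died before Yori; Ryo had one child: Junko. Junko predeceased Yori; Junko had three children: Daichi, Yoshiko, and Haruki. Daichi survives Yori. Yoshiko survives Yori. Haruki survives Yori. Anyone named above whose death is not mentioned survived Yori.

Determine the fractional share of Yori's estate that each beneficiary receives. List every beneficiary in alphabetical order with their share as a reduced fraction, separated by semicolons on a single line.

Akira 1/16; Chiyo 1/24; Daichi 1/24; Emiko 1/2; Haruki 1/24; Kenji 1/16; Satoshi 1/24; Takeshi 1/24; Umeko 1/8; Yoshiko 1/24

Emiko, as surviving spouse, takes 1/2.
The remaining 1/2 passes to Yori's descendants per stirpes.
Hana left no surviving issue, so that branch lapses and is disregarded.
The 1/2 is divided into 4 equal shares of 1/8 among Midori, Isamu, Umeko, Ryo.
Midori predeceased; the 1/8 allotted to Midori's branch passes to Midori's issue by representation.
The 1/8 is divided into 3 equal shares of 1/24 among Takeshi, Chiyo, Satoshi.
Takeshi is living and takes 1/24.
Chiyo is living and takes 1/24.
Satoshi is living and takes 1/24.
Isamu predeceased; the 1/8 allotted to Isamu's branch passes to Isamu's issue by representation.
The 1/8 is divided into 2 equal shares of 1/16 among Kenji, Akira.
Kenji is living and takes 1/16.
Akira is living and takes 1/16.
Umeko is living and takes 1/8.
Ryo predeceased; the 1/8 allotted to Ryo's branch passes to Ryo's issue by representation.
Junko's line is the sole branch at this level, so the full 1/8 passes to Junko's issue by representation.
The 1/8 is divided into 3 equal shares of 1/24 among Daichi, Yoshiko, Haruki.
Daichi is living and takes 1/24.
Yoshiko is living and takes 1/24.
Haruki is living and takes 1/24.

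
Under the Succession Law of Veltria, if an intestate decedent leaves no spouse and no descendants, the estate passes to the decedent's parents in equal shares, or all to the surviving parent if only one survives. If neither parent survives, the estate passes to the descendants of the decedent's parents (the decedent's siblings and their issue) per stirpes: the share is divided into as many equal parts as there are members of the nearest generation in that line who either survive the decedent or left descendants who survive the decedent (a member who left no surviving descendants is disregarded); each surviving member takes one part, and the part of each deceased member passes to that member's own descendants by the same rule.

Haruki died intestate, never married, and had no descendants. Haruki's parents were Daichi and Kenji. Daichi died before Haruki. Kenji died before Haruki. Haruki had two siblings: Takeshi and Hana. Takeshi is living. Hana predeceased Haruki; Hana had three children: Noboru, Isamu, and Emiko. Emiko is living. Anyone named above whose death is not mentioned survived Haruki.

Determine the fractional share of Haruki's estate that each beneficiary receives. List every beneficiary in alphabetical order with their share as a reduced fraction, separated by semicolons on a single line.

Neither parent survives and there are no descendants, so the estate passes to Haruki's siblings and their issue per stirpes.
The estate is divided into 2 equal shares of 1/2 among Takeshi, Hana.
Takeshi is living and takes 1/2.
Hana predeceased; the 1/2 allotted to Hana's branch passes to Hana's issue by representation.
The 1/2 is divided into 3 equal shares of 1/6 among Noboru, Isamu, Emiko.
Noboru is living and takes 1/6.
Isamu is living and takes 1/6.
Emiko is living and takes 1/6.

Emiko 1/6; Isamu 1/6; Noboru 1/6; Takeshi 1/2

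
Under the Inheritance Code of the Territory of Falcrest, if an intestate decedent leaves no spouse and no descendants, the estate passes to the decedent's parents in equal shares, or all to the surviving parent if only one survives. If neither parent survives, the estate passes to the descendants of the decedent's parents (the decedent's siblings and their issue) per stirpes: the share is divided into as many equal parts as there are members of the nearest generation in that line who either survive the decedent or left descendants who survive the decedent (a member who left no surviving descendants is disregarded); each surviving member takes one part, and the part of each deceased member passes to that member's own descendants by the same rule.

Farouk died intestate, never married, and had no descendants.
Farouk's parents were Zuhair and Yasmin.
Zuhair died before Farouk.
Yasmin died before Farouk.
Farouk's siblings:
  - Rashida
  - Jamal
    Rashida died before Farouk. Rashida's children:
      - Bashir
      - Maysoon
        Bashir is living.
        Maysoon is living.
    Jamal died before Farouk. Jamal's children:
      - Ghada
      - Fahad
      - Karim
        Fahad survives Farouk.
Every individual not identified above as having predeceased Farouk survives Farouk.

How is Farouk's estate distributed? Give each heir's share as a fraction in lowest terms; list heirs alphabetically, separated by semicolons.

Bashir 1/4; Fahad 1/6; Ghada 1/6; Karim 1/6; Maysoon 1/4

Neither parent survives and there are no descendants, so the estate passes to Farouk's siblings and their issue per stirpes.
The estate is divided into 2 equal shares of 1/2 among Rashida, Jamal.
Rashida predeceased; the 1/2 allotted to Rashida's branch passes to Rashida's issue by representation.
The 1/2 is divided into 2 equal shares of 1/4 among Bashir, Maysoon.
Bashir is living and takes 1/4.
Maysoon is living and takes 1/4.
Jamal predeceased; the 1/2 allotted to Jamal's branch passes to Jamal's issue by representation.
The 1/2 is divided into 3 equal shares of 1/6 among Ghada, Fahad, Karim.
Ghada is living and takes 1/6.
Fahad is living and takes 1/6.
Karim is living and takes 1/6.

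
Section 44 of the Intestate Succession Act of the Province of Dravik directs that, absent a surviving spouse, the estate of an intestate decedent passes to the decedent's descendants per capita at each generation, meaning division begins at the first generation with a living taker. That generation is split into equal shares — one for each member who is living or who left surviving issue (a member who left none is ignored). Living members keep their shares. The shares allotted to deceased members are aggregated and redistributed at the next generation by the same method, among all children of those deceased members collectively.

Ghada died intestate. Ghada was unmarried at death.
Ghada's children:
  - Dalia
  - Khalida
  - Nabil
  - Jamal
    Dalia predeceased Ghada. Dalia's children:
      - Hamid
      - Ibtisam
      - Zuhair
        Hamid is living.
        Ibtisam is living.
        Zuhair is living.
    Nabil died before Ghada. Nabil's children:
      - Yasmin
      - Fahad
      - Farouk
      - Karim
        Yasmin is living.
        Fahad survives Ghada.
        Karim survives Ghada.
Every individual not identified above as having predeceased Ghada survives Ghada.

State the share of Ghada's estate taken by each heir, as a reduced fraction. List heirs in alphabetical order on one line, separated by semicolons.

There is no surviving spouse, so the entire estate passes to Ghada's descendants per capita at each generation.
At generation 1 (Dalia, Khalida, Nabil, Jamal) there are 4 shares of (1)/4 = 1/4 each.
Living: Khalida and Jamal — each takes 1/4.
Deceased: Dalia and Nabil. Their combined 1/2 is pooled and carried to generation 2.
At generation 2 (Hamid, Ibtisam, Zuhair, Yasmin, Fahad, Farouk, Karim) there are 7 shares of (1/2)/7 = 1/14 each.
Living: Hamid, Ibtisam, Zuhair, Yasmin, Fahad, Farouk, and Karim — each takes 1/14.

Fahad 1/14; Farouk 1/14; Hamid 1/14; Ibtisam 1/14; Jamal 1/4; Karim 1/14; Khalida 1/4; Yasmin 1/14; Zuhair 1/14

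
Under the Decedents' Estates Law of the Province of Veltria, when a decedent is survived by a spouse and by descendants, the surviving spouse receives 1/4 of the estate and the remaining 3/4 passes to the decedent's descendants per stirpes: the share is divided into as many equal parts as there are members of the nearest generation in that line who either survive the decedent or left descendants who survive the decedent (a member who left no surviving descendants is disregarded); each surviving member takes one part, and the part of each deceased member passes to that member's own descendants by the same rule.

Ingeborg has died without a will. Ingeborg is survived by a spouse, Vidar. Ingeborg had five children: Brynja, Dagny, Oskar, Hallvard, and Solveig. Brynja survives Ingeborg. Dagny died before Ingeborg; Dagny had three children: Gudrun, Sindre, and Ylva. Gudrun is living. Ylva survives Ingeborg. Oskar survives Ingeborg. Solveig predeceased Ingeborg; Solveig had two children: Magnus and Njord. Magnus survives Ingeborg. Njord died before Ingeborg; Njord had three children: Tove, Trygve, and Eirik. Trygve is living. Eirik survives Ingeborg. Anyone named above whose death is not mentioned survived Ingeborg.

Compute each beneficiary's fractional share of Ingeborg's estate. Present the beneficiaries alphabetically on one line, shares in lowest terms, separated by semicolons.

Vidar, as surviving spouse, takes 1/4.
The remaining 3/4 passes to Ingeborg's descendants per stirpes.
The 3/4 is divided into 5 equal shares of 3/20 among Brynja, Dagny, Oskar, Hallvard, Solveig.
Brynja is living and takes 3/20.
Dagny predeceased; the 3/20 allotted to Dagny's branch passes to Dagny's issue by representation.
The 3/20 is divided into 3 equal shares of 1/20 among Gudrun, Sindre, Ylva.
Gudrun is living and takes 1/20.
Sindre is living and takes 1/20.
Ylva is living and takes 1/20.
Oskar is living and takes 3/20.
Hallvard is living and takes 3/20.
Solveig predeceased; the 3/20 allotted to Solveig's branch passes to Solveig's issue by representation.
The 3/20 is divided into 2 equal shares of 3/40 among Magnus, Njord.
Magnus is living and takes 3/40.
Njord predeceased; the 3/40 allotted to Njord's branch passes to Njord's issue by representation.
The 3/40 is divided into 3 equal shares of 1/40 among Tove, Trygve, Eirik.
Tove is living and takes 1/40.
Trygve is living and takes 1/40.
Eirik is living and takes 1/40.

Brynja 3/20; Eirik 1/40; Gudrun 1/20; Hallvard 3/20; Magnus 3/40; Oskar 3/20; Sindre 1/20; Tove 1/40; Trygve 1/40; Vidar 1/4; Ylva 1/20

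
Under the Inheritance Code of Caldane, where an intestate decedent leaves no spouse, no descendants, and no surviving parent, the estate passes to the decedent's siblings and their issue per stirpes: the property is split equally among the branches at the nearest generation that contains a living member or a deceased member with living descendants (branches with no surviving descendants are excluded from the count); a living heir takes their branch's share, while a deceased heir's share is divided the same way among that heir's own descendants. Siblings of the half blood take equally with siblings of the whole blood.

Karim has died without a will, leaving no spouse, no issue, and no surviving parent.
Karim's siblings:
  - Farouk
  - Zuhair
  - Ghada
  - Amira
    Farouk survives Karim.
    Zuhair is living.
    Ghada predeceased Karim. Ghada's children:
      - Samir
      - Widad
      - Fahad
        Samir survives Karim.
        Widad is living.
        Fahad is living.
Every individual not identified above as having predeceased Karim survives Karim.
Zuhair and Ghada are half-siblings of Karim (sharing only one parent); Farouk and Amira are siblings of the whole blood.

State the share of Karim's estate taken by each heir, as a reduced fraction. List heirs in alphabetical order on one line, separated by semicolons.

Amira 1/4; Fahad 1/12; Farouk 1/4; Samir 1/12; Widad 1/12; Zuhair 1/4

No spouse, descendants, or parent survives, so the estate passes to Karim's siblings per stirpes.
Half-blood and whole-blood siblings take equally under the stated rule.
The estate is divided into 4 equal shares of 1/4 among Farouk, Zuhair, Ghada, Amira.
Farouk is living and takes 1/4.
Zuhair is living and takes 1/4.
Ghada predeceased; the 1/4 allotted to Ghada's branch passes to Ghada's issue by representation.
The 1/4 is divided into 3 equal shares of 1/12 among Samir, Widad, Fahad.
Samir is living and takes 1/12.
Widad is living and takes 1/12.
Fahad is living and takes 1/12.
Amira is living and takes 1/4.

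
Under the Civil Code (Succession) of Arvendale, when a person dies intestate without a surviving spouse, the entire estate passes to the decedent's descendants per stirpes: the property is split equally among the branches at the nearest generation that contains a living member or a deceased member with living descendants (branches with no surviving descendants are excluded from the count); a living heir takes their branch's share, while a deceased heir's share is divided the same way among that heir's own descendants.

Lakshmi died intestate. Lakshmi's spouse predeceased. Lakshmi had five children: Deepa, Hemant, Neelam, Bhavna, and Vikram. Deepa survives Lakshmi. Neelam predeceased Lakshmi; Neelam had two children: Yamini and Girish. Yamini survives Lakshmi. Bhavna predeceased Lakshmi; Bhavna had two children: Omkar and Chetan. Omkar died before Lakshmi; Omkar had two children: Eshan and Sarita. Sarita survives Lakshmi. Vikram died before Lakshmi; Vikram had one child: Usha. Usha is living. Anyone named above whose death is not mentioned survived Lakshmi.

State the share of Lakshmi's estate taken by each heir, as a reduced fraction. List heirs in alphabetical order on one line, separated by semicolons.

There is no surviving spouse, so the entire estate passes to Lakshmi's descendants per stirpes.
The estate is divided into 5 equal shares of 1/5 among Deepa, Hemant, Neelam, Bhavna, Vikram.
Deepa is living and takes 1/5.
Hemant is living and takes 1/5.
Neelam predeceased; the 1/5 allotted to Neelam's branch passes to Neelam's issue by representation.
The 1/5 is divided into 2 equal shares of 1/10 among Yamini, Girish.
Yamini is living and takes 1/10.
Girish is living and takes 1/10.
Bhavna predeceased; the 1/5 allotted to Bhavna's branch passes to Bhavna's issue by representation.
The 1/5 is divided into 2 equal shares of 1/10 among Omkar, Chetan.
Omkar predeceased; the 1/10 allotted to Omkar's branch passes to Omkar's issue by representation.
The 1/10 is divided into 2 equal shares of 1/20 among Eshan, Sarita.
Eshan is living and takes 1/20.
Sarita is living and takes 1/20.
Chetan is living and takes 1/10.
Vikram predeceased; the 1/5 allotted to Vikram's branch passes to Vikram's issue by representation.
Usha is the sole taker at this level and receives the full 1/5.

Chetan 1/10; Deepa 1/5; Eshan 1/20; Girish 1/10; Hemant 1/5; Sarita 1/20; Usha 1/5; Yamini 1/10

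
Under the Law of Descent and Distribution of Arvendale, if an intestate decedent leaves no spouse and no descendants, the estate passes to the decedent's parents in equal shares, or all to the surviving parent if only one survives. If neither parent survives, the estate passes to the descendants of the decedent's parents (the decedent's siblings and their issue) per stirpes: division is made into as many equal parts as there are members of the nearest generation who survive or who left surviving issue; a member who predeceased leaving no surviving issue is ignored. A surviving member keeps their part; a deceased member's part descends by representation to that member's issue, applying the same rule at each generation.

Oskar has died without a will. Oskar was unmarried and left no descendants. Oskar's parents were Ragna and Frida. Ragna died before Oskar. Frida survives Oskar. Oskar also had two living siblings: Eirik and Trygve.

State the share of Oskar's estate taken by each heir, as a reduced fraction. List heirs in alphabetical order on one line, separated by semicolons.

Only one parent, Frida, survives, so Frida takes the entire estate. The siblings take nothing because a surviving parent has priority.

Frida 1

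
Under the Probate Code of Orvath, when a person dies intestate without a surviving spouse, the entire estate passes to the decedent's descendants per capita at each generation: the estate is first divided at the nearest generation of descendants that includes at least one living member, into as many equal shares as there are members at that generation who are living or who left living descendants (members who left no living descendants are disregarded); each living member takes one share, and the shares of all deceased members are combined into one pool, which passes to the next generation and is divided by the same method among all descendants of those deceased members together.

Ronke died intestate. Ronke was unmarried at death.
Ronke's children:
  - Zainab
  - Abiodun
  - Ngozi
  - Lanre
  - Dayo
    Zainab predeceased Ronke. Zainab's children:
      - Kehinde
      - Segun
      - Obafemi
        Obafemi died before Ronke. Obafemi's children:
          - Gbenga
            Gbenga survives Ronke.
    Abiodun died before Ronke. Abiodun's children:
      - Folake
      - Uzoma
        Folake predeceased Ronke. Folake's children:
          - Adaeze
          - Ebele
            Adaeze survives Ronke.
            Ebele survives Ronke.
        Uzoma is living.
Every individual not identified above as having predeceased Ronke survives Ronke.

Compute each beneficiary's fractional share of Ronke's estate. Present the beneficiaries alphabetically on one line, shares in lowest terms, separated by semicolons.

Adaeze 4/75; Dayo 1/5; Ebele 4/75; Gbenga 4/75; Kehinde 2/25; Lanre 1/5; Ngozi 1/5; Segun 2/25; Uzoma 2/25

There is no surviving spouse, so the entire estate passes to Ronke's descendants per capita at each generation.
At generation 1 (Zainab, Abiodun, Ngozi, Lanre, Dayo) there are 5 shares of (1)/5 = 1/5 each.
Living: Ngozi, Lanre, and Dayo — each takes 1/5.
Deceased: Zainab and Abiodun. Their combined 2/5 is pooled and carried to generation 2.
At generation 2 (Kehinde, Segun, Obafemi, Folake, Uzoma) there are 5 shares of (2/5)/5 = 2/25 each.
Living: Kehinde, Segun, and Uzoma — each takes 2/25.
Deceased: Obafemi and Folake. Their combined 4/25 is pooled and carried to generation 3.
At generation 3 (Gbenga, Adaeze, Ebele) there are 3 shares of (4/25)/3 = 4/75 each.
Living: Gbenga, Adaeze, and Ebele — each takes 4/75.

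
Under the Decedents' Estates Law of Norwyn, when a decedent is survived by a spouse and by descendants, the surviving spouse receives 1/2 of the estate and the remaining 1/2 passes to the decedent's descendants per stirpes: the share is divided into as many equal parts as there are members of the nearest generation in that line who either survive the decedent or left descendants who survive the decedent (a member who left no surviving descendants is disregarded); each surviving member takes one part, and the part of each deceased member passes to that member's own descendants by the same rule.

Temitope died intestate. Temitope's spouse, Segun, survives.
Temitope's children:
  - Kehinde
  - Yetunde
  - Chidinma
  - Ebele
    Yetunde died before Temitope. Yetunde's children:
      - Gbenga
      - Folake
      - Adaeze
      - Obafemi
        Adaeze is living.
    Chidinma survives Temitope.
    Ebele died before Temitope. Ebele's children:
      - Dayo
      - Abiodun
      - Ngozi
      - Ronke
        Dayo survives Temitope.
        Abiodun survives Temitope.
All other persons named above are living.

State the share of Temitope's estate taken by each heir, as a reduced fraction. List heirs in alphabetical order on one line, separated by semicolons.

Abiodun 1/32; Adaeze 1/32; Chidinma 1/8; Dayo 1/32; Folake 1/32; Gbenga 1/32; Kehinde 1/8; Ngozi 1/32; Obafemi 1/32; Ronke 1/32; Segun 1/2

Segun, as surviving spouse, takes 1/2.
The remaining 1/2 passes to Temitope's descendants per stirpes.
The 1/2 is divided into 4 equal shares of 1/8 among Kehinde, Yetunde, Chidinma, Ebele.
Kehinde is living and takes 1/8.
Yetunde predeceased; the 1/8 allotted to Yetunde's branch passes to Yetunde's issue by representation.
The 1/8 is divided into 4 equal shares of 1/32 among Gbenga, Folake, Adaeze, Obafemi.
Gbenga is living and takes 1/32.
Folake is living and takes 1/32.
Adaeze is living and takes 1/32.
Obafemi is living and takes 1/32.
Chidinma is living and takes 1/8.
Ebele predeceased; the 1/8 allotted to Ebele's branch passes to Ebele's issue by representation.
The 1/8 is divided into 4 equal shares of 1/32 among Dayo, Abiodun, Ngozi, Ronke.
Dayo is living and takes 1/32.
Abiodun is living and takes 1/32.
Ngozi is living and takes 1/32.
Ronke is living and takes 1/32.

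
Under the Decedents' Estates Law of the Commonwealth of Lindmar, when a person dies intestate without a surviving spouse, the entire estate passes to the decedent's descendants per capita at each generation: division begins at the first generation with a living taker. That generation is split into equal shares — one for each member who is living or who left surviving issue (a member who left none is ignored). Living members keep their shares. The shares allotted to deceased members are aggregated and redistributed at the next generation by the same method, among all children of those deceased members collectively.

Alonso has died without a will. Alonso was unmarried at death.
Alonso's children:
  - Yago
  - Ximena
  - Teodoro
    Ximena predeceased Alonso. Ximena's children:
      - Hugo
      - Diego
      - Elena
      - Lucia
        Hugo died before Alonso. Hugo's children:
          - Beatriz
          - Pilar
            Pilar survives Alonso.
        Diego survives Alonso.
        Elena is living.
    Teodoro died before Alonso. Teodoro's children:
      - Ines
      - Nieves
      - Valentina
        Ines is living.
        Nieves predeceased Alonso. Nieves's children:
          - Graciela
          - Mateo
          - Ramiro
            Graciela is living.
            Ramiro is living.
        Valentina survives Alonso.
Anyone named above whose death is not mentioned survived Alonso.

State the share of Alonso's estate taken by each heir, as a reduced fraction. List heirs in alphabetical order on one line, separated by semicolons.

Beatriz 4/105; Diego 2/21; Elena 2/21; Graciela 4/105; Ines 2/21; Lucia 2/21; Mateo 4/105; Pilar 4/105; Ramiro 4/105; Valentina 2/21; Yago 1/3

There is no surviving spouse, so the entire estate passes to Alonso's descendants per capita at each generation.
At generation 1 (Yago, Ximena, Teodoro) there are 3 shares of (1)/3 = 1/3 each.
Living: Yago — each takes 1/3.
Deceased: Ximena and Teodoro. Their combined 2/3 is pooled and carried to generation 2.
At generation 2 (Hugo, Diego, Elena, Lucia, Ines, Nieves, Valentina) there are 7 shares of (2/3)/7 = 2/21 each.
Living: Diego, Elena, Lucia, Ines, and Valentina — each takes 2/21.
Deceased: Hugo and Nieves. Their combined 4/21 is pooled and carried to generation 3.
At generation 3 (Beatriz, Pilar, Graciela, Mateo, Ramiro) there are 5 shares of (4/21)/5 = 4/105 each.
Living: Beatriz, Pilar, Graciela, Mateo, and Ramiro — each takes 4/105.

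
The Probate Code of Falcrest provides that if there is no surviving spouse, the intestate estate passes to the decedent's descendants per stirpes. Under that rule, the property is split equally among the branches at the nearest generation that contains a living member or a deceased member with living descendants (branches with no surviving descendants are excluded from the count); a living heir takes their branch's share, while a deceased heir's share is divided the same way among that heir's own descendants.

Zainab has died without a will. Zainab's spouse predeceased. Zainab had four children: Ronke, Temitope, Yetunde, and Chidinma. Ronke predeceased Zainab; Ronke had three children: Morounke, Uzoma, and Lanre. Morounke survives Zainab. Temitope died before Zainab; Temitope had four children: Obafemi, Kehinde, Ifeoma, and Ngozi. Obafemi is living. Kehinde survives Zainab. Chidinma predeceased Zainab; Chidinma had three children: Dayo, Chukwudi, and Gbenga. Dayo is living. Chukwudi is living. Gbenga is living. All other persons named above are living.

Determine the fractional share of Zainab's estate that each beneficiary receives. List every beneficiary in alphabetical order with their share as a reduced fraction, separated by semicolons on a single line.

There is no surviving spouse, so the entire estate passes to Zainab's descendants per stirpes.
The estate is divided into 4 equal shares of 1/4 among Ronke, Temitope, Yetunde, Chidinma.
Ronke predeceased; the 1/4 allotted to Ronke's branch passes to Ronke's issue by representation.
The 1/4 is divided into 3 equal shares of 1/12 among Morounke, Uzoma, Lanre.
Morounke is living and takes 1/12.
Uzoma is living and takes 1/12.
Lanre is living and takes 1/12.
Temitope predeceased; the 1/4 allotted to Temitope's branch passes to Temitope's issue by representation.
The 1/4 is divided into 4 equal shares of 1/16 among Obafemi, Kehinde, Ifeoma, Ngozi.
Obafemi is living and takes 1/16.
Kehinde is living and takes 1/16.
Ifeoma is living and takes 1/16.
Ngozi is living and takes 1/16.
Yetunde is living and takes 1/4.
Chidinma predeceased; the 1/4 allotted to Chidinma's branch passes to Chidinma's issue by representation.
The 1/4 is divided into 3 equal shares of 1/12 among Dayo, Chukwudi, Gbenga.
Dayo is living and takes 1/12.
Chukwudi is living and takes 1/12.
Gbenga is living and takes 1/12.

Chukwudi 1/12; Dayo 1/12; Gbenga 1/12; Ifeoma 1/16; Kehinde 1/16; Lanre 1/12; Morounke 1/12; Ngozi 1/16; Obafemi 1/16; Uzoma 1/12; Yetunde 1/4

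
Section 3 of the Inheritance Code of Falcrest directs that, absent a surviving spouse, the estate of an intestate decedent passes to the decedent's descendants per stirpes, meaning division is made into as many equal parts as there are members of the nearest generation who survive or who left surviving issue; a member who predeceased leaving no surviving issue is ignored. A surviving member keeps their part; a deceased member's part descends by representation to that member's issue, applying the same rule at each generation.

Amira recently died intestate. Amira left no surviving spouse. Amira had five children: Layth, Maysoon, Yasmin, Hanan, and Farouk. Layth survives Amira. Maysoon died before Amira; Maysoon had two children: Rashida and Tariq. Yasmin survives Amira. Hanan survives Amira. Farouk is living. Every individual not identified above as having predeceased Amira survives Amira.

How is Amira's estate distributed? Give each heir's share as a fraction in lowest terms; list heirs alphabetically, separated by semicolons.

Farouk 1/5; Hanan 1/5; Layth 1/5; Rashida 1/10; Tariq 1/10; Yasmin 1/5

There is no surviving spouse, so the entire estate passes to Amira's descendants per stirpes.
The estate is divided into 5 equal shares of 1/5 among Layth, Maysoon, Yasmin, Hanan, Farouk.
Layth is living and takes 1/5.
Maysoon predeceased; the 1/5 allotted to Maysoon's branch passes to Maysoon's issue by representation.
The 1/5 is divided into 2 equal shares of 1/10 among Rashida, Tariq.
Rashida is living and takes 1/10.
Tariq is living and takes 1/10.
Yasmin is living and takes 1/5.
Hanan is living and takes 1/5.
Farouk is living and takes 1/5.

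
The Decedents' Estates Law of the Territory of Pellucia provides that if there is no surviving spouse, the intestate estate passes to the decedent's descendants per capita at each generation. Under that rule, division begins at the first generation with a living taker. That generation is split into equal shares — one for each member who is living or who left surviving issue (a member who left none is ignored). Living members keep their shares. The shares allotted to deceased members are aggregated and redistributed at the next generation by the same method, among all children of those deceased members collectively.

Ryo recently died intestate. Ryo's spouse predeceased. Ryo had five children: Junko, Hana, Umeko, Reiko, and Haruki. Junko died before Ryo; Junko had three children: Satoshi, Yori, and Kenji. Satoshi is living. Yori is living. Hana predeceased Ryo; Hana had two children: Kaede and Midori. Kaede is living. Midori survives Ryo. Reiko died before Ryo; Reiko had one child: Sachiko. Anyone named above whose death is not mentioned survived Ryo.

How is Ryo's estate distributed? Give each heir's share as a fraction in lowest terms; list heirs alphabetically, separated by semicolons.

Haruki 1/5; Kaede 1/10; Kenji 1/10; Midori 1/10; Sachiko 1/10; Satoshi 1/10; Umeko 1/5; Yori 1/10

There is no surviving spouse, so the entire estate passes to Ryo's descendants per capita at each generation.
At generation 1 (Junko, Hana, Umeko, Reiko, Haruki) there are 5 shares of (1)/5 = 1/5 each.
Living: Umeko and Haruki — each takes 1/5.
Deceased: Junko, Hana, and Reiko. Their combined 3/5 is pooled and carried to generation 2.
At generation 2 (Satoshi, Yori, Kenji, Kaede, Midori, Sachiko) there are 6 shares of (3/5)/6 = 1/10 each.
Living: Satoshi, Yori, Kenji, Kaede, Midori, and Sachiko — each takes 1/10.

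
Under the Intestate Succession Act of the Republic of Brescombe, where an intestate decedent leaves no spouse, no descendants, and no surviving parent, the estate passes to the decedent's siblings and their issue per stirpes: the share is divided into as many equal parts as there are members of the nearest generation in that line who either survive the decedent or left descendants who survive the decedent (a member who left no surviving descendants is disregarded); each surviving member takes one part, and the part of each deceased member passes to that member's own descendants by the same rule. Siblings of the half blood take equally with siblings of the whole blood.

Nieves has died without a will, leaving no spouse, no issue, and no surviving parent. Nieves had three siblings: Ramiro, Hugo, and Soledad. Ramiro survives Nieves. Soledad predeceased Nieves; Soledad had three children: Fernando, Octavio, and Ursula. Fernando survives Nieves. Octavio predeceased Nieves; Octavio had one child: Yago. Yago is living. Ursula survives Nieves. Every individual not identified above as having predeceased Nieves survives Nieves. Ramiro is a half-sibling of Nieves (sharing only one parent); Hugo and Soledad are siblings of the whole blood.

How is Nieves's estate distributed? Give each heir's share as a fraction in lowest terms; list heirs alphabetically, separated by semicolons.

No spouse, descendants, or parent survives, so the estate passes to Nieves's siblings per stirpes.
Half-blood and whole-blood siblings take equally under the stated rule.
The estate is divided into 3 equal shares of 1/3 among Ramiro, Hugo, Soledad.
Ramiro is living and takes 1/3.
Hugo is living and takes 1/3.
Soledad predeceased; the 1/3 allotted to Soledad's branch passes to Soledad's issue by representation.
The 1/3 is divided into 3 equal shares of 1/9 among Fernando, Octavio, Ursula.
Fernando is living and takes 1/9.
Octavio predeceased; the 1/9 allotted to Octavio's branch passes to Octavio's issue by representation.
Yago is the sole taker at this level and receives the full 1/9.
Ursula is living and takes 1/9.

Fernando 1/9; Hugo 1/3; Ramiro 1/3; Ursula 1/9; Yago 1/9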